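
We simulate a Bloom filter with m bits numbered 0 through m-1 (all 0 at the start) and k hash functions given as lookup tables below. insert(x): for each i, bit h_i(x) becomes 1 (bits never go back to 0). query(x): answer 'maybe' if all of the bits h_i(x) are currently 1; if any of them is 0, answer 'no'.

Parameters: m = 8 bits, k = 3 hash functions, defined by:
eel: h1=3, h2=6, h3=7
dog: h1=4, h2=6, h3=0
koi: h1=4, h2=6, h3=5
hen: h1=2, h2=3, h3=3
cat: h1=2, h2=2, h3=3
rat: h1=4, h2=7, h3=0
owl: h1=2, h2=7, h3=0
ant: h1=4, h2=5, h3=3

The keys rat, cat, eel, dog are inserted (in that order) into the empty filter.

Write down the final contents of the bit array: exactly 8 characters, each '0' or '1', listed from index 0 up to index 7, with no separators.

Start: bits=00000000
After insert 'rat': sets bits 0 4 7 -> bits=10001001
After insert 'cat': sets bits 2 3 -> bits=10111001
After insert 'eel': sets bits 3 6 7 -> bits=10111011
After insert 'dog': sets bits 0 4 6 -> bits=10111011

Answer: 10111011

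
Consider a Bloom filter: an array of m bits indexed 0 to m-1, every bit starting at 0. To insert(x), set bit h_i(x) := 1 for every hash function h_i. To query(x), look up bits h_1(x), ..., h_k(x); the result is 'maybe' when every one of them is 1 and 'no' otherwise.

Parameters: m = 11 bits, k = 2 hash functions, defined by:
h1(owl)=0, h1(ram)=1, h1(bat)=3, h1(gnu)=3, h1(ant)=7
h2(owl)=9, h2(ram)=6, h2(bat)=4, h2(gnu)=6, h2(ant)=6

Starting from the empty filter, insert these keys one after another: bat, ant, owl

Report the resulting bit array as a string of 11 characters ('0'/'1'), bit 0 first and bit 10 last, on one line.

Answer: 10011011010

Derivation:
Start: bits=00000000000
After insert 'bat': sets bits 3 4 -> bits=00011000000
After insert 'ant': sets bits 6 7 -> bits=00011011000
After insert 'owl': sets bits 0 9 -> bits=10011011010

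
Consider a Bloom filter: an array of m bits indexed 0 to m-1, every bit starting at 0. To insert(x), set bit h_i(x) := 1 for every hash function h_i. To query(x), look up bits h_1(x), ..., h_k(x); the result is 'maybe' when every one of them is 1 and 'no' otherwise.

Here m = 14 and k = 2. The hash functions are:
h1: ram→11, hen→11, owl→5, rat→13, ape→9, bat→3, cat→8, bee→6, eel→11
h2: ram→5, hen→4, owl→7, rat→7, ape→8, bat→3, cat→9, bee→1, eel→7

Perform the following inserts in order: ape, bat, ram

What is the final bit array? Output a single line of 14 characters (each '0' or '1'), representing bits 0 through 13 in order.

Start: bits=00000000000000
After insert 'ape': sets bits 8 9 -> bits=00000000110000
After insert 'bat': sets bits 3 -> bits=00010000110000
After insert 'ram': sets bits 5 11 -> bits=00010100110100

Answer: 00010100110100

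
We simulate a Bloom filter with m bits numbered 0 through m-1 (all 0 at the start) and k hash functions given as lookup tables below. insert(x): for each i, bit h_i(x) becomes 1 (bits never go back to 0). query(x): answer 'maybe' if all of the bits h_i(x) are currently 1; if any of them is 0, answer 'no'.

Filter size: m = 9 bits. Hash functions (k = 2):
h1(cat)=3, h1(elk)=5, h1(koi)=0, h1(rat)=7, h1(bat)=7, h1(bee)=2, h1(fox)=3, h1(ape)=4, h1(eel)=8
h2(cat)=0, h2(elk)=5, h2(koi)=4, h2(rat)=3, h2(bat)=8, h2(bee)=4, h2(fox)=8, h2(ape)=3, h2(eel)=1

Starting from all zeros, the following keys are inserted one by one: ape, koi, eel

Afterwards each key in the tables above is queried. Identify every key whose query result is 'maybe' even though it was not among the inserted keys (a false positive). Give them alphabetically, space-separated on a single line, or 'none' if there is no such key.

Start: bits=000000000
After insert 'ape': sets bits 3 4 -> bits=000110000
After insert 'koi': sets bits 0 4 -> bits=100110000
After insert 'eel': sets bits 1 8 -> bits=110110001
Not inserted: bat bee cat elk fox rat — query each against bits=110110001:
query bat: checks bit7=0, bit8=1 (has a 0) -> no => not a false positive
query bee: checks bit2=0, bit4=1 (has a 0) -> no => not a false positive
query cat: checks bit0=1, bit3=1 (all 1) -> maybe => FALSE POSITIVE
query elk: checks bit5=0 (has a 0) -> no => not a false positive
query fox: checks bit3=1, bit8=1 (all 1) -> maybe => FALSE POSITIVE
query rat: checks bit3=1, bit7=0 (has a 0) -> no => not a false positive
False positives (alphabetical): cat fox

Answer: cat fox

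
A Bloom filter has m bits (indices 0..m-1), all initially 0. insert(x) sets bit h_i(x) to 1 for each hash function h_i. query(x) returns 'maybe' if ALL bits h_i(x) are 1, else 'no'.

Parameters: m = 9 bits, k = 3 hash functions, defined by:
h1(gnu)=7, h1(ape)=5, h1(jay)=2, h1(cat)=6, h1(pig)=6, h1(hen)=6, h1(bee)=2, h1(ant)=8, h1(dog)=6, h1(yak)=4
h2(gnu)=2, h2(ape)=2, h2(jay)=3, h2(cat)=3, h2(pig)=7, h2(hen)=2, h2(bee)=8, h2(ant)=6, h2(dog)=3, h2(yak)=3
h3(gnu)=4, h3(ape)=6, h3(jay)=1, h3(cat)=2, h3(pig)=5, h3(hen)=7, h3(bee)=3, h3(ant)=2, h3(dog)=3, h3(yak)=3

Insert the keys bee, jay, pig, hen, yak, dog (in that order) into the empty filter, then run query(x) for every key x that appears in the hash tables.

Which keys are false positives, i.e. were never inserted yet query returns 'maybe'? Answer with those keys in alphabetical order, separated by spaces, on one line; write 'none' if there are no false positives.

Answer: ant ape cat gnu

Derivation:
Start: bits=000000000
After insert 'bee': sets bits 2 3 8 -> bits=001100001
After insert 'jay': sets bits 1 2 3 -> bits=011100001
After insert 'pig': sets bits 5 6 7 -> bits=011101111
After insert 'hen': sets bits 2 6 7 -> bits=011101111
After insert 'yak': sets bits 3 4 -> bits=011111111
After insert 'dog': sets bits 3 6 -> bits=011111111
Not inserted: ant ape cat gnu — query each against bits=011111111:
query ant: checks bit2=1, bit6=1, bit8=1 (all 1) -> maybe => FALSE POSITIVE
query ape: checks bit2=1, bit5=1, bit6=1 (all 1) -> maybe => FALSE POSITIVE
query cat: checks bit2=1, bit3=1, bit6=1 (all 1) -> maybe => FALSE POSITIVE
query gnu: checks bit2=1, bit4=1, bit7=1 (all 1) -> maybe => FALSE POSITIVE
False positives (alphabetical): ant ape cat gnu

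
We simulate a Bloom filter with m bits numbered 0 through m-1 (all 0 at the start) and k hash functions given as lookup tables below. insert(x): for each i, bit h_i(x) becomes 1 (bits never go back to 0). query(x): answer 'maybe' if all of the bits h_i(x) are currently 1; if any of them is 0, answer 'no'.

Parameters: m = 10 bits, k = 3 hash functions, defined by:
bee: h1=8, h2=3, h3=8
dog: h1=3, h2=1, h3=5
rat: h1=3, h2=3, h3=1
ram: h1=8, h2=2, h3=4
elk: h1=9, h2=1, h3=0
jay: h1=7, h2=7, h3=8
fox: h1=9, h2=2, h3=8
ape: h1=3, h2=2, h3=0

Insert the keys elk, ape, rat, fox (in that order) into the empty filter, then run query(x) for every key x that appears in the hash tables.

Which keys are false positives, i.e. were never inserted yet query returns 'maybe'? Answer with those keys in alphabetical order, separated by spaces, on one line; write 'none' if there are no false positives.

Answer: bee

Derivation:
Start: bits=0000000000
After insert 'elk': sets bits 0 1 9 -> bits=1100000001
After insert 'ape': sets bits 0 2 3 -> bits=1111000001
After insert 'rat': sets bits 1 3 -> bits=1111000001
After insert 'fox': sets bits 2 8 9 -> bits=1111000011
Not inserted: bee dog jay ram — query each against bits=1111000011:
query bee: checks bit3=1, bit8=1 (all 1) -> maybe => FALSE POSITIVE
query dog: checks bit1=1, bit3=1, bit5=0 (has a 0) -> no => not a false positive
query jay: checks bit7=0, bit8=1 (has a 0) -> no => not a false positive
query ram: checks bit2=1, bit4=0, bit8=1 (has a 0) -> no => not a false positive
False positives (alphabetical): bee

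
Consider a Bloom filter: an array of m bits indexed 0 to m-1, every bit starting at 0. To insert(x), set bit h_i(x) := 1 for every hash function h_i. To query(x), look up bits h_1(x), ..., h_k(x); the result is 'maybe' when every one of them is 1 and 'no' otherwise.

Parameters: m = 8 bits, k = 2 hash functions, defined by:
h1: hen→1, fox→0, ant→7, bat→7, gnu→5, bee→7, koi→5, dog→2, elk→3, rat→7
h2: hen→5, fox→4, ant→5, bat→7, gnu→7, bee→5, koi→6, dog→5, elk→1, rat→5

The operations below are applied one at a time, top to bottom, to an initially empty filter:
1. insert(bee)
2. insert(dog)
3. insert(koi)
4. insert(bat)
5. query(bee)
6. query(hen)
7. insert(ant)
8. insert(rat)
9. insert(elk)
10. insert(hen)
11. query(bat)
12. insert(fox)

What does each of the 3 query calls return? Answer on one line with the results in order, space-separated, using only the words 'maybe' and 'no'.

Start: bits=00000000
Op 1: insert bee -> sets bits 5 7 -> bits=00000101
Op 2: insert dog -> sets bits 2 5 -> bits=00100101
Op 3: insert koi -> sets bits 5 6 -> bits=00100111
Op 4: insert bat -> sets bits 7 -> bits=00100111
Op 5: query bee -> checks bit5=1, bit7=1 (all 1) -> maybe
Op 6: query hen -> checks bit1=0, bit5=1 (has a 0) -> no
Op 7: insert ant -> sets bits 5 7 -> bits=00100111
Op 8: insert rat -> sets bits 5 7 -> bits=00100111
Op 9: insert elk -> sets bits 1 3 -> bits=01110111
Op 10: insert hen -> sets bits 1 5 -> bits=01110111
Op 11: query bat -> checks bit7=1 (all 1) -> maybe
Op 12: insert fox -> sets bits 0 4 -> bits=11111111
Query results in order: maybe no maybe

Answer: maybe no maybe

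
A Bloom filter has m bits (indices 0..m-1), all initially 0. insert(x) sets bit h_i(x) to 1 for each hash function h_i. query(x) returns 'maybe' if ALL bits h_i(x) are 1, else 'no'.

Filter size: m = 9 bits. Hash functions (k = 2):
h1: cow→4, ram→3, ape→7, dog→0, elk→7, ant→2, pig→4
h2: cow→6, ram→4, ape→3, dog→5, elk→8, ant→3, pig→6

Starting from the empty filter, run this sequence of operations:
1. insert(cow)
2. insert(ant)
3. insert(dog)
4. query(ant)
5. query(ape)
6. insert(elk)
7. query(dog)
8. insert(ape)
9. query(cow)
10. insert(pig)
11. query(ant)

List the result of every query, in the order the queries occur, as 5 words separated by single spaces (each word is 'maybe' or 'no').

Answer: maybe no maybe maybe maybe

Derivation:
Start: bits=000000000
Op 1: insert cow -> sets bits 4 6 -> bits=000010100
Op 2: insert ant -> sets bits 2 3 -> bits=001110100
Op 3: insert dog -> sets bits 0 5 -> bits=101111100
Op 4: query ant -> checks bit2=1, bit3=1 (all 1) -> maybe
Op 5: query ape -> checks bit3=1, bit7=0 (has a 0) -> no
Op 6: insert elk -> sets bits 7 8 -> bits=101111111
Op 7: query dog -> checks bit0=1, bit5=1 (all 1) -> maybe
Op 8: insert ape -> sets bits 3 7 -> bits=101111111
Op 9: query cow -> checks bit4=1, bit6=1 (all 1) -> maybe
Op 10: insert pig -> sets bits 4 6 -> bits=101111111
Op 11: query ant -> checks bit2=1, bit3=1 (all 1) -> maybe
Query results in order: maybe no maybe maybe maybe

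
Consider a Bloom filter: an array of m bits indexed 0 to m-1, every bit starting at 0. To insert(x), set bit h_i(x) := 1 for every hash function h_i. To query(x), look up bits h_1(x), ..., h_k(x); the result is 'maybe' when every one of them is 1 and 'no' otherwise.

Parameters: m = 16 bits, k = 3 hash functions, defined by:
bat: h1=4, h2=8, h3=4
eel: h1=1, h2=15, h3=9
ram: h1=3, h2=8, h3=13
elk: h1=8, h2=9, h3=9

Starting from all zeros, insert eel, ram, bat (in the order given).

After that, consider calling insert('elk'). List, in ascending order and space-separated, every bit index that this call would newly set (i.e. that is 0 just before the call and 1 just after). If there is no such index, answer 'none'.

Start: bits=0000000000000000
After insert 'eel': sets bits 1 9 15 -> bits=0100000001000001
After insert 'ram': sets bits 3 8 13 -> bits=0101000011000101
After insert 'bat': sets bits 4 8 -> bits=0101100011000101
insert 'elk' would touch bits 8 9; currently bit8=1, bit9=1
Bits that are 0 among those (would change 0->1): none

Answer: none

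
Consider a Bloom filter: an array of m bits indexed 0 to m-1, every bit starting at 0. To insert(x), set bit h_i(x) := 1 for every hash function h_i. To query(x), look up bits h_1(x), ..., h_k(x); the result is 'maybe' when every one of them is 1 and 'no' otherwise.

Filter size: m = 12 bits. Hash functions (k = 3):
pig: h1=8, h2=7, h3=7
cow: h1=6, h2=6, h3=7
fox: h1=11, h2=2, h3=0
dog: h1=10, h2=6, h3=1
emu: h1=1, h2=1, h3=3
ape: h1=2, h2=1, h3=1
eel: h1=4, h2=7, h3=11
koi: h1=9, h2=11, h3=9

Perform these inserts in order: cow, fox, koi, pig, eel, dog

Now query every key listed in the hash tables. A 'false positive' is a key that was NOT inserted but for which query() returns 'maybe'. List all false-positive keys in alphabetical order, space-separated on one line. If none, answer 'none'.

Answer: ape

Derivation:
Start: bits=000000000000
After insert 'cow': sets bits 6 7 -> bits=000000110000
After insert 'fox': sets bits 0 2 11 -> bits=101000110001
After insert 'koi': sets bits 9 11 -> bits=101000110101
After insert 'pig': sets bits 7 8 -> bits=101000111101
After insert 'eel': sets bits 4 7 11 -> bits=101010111101
After insert 'dog': sets bits 1 6 10 -> bits=111010111111
Not inserted: ape emu — query each against bits=111010111111:
query ape: checks bit1=1, bit2=1 (all 1) -> maybe => FALSE POSITIVE
query emu: checks bit1=1, bit3=0 (has a 0) -> no => not a false positive
False positives (alphabetical): ape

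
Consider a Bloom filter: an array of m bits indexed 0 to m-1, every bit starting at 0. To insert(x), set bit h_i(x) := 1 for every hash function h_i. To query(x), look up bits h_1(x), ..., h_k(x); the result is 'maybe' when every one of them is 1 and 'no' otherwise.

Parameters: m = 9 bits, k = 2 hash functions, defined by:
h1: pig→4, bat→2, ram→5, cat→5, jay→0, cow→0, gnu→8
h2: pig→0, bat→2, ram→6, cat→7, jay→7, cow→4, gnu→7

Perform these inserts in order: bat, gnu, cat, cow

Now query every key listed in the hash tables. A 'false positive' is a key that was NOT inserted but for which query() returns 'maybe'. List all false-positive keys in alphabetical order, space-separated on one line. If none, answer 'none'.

Answer: jay pig

Derivation:
Start: bits=000000000
After insert 'bat': sets bits 2 -> bits=001000000
After insert 'gnu': sets bits 7 8 -> bits=001000011
After insert 'cat': sets bits 5 7 -> bits=001001011
After insert 'cow': sets bits 0 4 -> bits=101011011
Not inserted: jay pig ram — query each against bits=101011011:
query jay: checks bit0=1, bit7=1 (all 1) -> maybe => FALSE POSITIVE
query pig: checks bit0=1, bit4=1 (all 1) -> maybe => FALSE POSITIVE
query ram: checks bit5=1, bit6=0 (has a 0) -> no => not a false positive
False positives (alphabetical): jay pig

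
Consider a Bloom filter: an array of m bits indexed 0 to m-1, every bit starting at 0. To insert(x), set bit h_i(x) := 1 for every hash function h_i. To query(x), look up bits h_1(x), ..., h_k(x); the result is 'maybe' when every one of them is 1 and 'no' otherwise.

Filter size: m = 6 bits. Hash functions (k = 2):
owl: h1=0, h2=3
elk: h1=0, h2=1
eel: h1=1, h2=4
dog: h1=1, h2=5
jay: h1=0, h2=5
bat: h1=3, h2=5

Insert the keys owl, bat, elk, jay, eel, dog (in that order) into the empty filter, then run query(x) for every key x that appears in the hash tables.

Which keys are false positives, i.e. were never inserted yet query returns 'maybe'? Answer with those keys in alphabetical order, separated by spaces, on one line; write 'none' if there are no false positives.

Start: bits=000000
After insert 'owl': sets bits 0 3 -> bits=100100
After insert 'bat': sets bits 3 5 -> bits=100101
After insert 'elk': sets bits 0 1 -> bits=110101
After insert 'jay': sets bits 0 5 -> bits=110101
After insert 'eel': sets bits 1 4 -> bits=110111
After insert 'dog': sets bits 1 5 -> bits=110111
Not inserted: (none) — query each against bits=110111:
False positives (alphabetical): none

Answer: none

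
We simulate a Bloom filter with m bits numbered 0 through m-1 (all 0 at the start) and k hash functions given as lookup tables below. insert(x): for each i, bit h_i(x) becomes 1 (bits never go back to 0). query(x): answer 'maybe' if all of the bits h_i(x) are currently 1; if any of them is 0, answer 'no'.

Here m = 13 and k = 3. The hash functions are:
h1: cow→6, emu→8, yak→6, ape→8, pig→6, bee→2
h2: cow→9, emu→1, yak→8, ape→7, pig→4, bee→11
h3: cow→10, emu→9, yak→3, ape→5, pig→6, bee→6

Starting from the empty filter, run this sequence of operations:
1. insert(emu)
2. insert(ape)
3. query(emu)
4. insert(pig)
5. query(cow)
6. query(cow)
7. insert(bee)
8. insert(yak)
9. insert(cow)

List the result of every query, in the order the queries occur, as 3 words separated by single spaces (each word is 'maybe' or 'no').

Start: bits=0000000000000
Op 1: insert emu -> sets bits 1 8 9 -> bits=0100000011000
Op 2: insert ape -> sets bits 5 7 8 -> bits=0100010111000
Op 3: query emu -> checks bit1=1, bit8=1, bit9=1 (all 1) -> maybe
Op 4: insert pig -> sets bits 4 6 -> bits=0100111111000
Op 5: query cow -> checks bit6=1, bit9=1, bit10=0 (has a 0) -> no
Op 6: query cow -> checks bit6=1, bit9=1, bit10=0 (has a 0) -> no
Op 7: insert bee -> sets bits 2 6 11 -> bits=0110111111010
Op 8: insert yak -> sets bits 3 6 8 -> bits=0111111111010
Op 9: insert cow -> sets bits 6 9 10 -> bits=0111111111110
Query results in order: maybe no no

Answer: maybe no no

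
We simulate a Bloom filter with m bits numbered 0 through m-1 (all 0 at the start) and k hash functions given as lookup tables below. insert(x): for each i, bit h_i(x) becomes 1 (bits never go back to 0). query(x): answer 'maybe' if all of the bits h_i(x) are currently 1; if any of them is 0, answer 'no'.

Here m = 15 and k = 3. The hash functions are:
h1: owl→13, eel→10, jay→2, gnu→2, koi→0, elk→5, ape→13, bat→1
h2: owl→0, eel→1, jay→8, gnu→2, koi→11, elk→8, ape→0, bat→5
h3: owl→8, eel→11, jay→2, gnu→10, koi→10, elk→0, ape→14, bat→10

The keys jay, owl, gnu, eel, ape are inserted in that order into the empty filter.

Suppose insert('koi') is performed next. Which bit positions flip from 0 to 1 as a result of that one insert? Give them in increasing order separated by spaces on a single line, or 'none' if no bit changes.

Start: bits=000000000000000
After insert 'jay': sets bits 2 8 -> bits=001000001000000
After insert 'owl': sets bits 0 8 13 -> bits=101000001000010
After insert 'gnu': sets bits 2 10 -> bits=101000001010010
After insert 'eel': sets bits 1 10 11 -> bits=111000001011010
After insert 'ape': sets bits 0 13 14 -> bits=111000001011011
insert 'koi' would touch bits 0 10 11; currently bit0=1, bit10=1, bit11=1
Bits that are 0 among those (would change 0->1): none

Answer: none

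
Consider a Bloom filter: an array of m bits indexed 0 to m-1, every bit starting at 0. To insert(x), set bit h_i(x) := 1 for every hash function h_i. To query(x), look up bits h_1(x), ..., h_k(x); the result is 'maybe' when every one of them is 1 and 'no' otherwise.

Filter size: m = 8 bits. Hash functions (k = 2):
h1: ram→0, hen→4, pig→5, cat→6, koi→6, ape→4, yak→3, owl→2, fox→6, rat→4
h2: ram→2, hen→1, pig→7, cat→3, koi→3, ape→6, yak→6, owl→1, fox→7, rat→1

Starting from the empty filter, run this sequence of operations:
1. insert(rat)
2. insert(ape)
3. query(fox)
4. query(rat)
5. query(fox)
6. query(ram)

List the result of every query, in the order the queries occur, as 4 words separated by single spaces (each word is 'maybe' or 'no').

Start: bits=00000000
Op 1: insert rat -> sets bits 1 4 -> bits=01001000
Op 2: insert ape -> sets bits 4 6 -> bits=01001010
Op 3: query fox -> checks bit6=1, bit7=0 (has a 0) -> no
Op 4: query rat -> checks bit1=1, bit4=1 (all 1) -> maybe
Op 5: query fox -> checks bit6=1, bit7=0 (has a 0) -> no
Op 6: query ram -> checks bit0=0, bit2=0 (has a 0) -> no
Query results in order: no maybe no no

Answer: no maybe no no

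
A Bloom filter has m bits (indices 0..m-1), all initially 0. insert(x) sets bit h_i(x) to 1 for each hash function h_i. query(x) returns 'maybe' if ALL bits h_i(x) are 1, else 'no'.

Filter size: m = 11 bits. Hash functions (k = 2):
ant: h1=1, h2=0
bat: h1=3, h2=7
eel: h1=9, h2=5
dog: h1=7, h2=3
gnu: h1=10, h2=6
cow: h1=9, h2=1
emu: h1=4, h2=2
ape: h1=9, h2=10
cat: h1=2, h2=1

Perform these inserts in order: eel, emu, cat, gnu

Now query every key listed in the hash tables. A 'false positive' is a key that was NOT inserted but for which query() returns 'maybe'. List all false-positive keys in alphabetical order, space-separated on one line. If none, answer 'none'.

Answer: ape cow

Derivation:
Start: bits=00000000000
After insert 'eel': sets bits 5 9 -> bits=00000100010
After insert 'emu': sets bits 2 4 -> bits=00101100010
After insert 'cat': sets bits 1 2 -> bits=01101100010
After insert 'gnu': sets bits 6 10 -> bits=01101110011
Not inserted: ant ape bat cow dog — query each against bits=01101110011:
query ant: checks bit0=0, bit1=1 (has a 0) -> no => not a false positive
query ape: checks bit9=1, bit10=1 (all 1) -> maybe => FALSE POSITIVE
query bat: checks bit3=0, bit7=0 (has a 0) -> no => not a false positive
query cow: checks bit1=1, bit9=1 (all 1) -> maybe => FALSE POSITIVE
query dog: checks bit3=0, bit7=0 (has a 0) -> no => not a false positive
False positives (alphabetical): ape cow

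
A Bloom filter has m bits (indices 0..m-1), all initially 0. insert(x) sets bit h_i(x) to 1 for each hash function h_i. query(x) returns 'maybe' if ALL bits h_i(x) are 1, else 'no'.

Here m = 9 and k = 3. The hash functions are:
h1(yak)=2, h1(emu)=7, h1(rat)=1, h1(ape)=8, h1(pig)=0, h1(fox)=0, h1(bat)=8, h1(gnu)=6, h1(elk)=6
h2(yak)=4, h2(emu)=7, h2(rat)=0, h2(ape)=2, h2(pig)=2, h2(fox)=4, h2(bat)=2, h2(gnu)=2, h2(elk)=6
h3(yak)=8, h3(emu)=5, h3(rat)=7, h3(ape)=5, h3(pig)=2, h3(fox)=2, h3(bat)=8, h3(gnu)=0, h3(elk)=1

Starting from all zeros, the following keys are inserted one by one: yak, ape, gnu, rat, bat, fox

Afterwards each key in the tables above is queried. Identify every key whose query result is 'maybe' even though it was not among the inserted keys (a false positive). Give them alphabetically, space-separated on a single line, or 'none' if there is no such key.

Start: bits=000000000
After insert 'yak': sets bits 2 4 8 -> bits=001010001
After insert 'ape': sets bits 2 5 8 -> bits=001011001
After insert 'gnu': sets bits 0 2 6 -> bits=101011101
After insert 'rat': sets bits 0 1 7 -> bits=111011111
After insert 'bat': sets bits 2 8 -> bits=111011111
After insert 'fox': sets bits 0 2 4 -> bits=111011111
Not inserted: elk emu pig — query each against bits=111011111:
query elk: checks bit1=1, bit6=1 (all 1) -> maybe => FALSE POSITIVE
query emu: checks bit5=1, bit7=1 (all 1) -> maybe => FALSE POSITIVE
query pig: checks bit0=1, bit2=1 (all 1) -> maybe => FALSE POSITIVE
False positives (alphabetical): elk emu pig

Answer: elk emu pig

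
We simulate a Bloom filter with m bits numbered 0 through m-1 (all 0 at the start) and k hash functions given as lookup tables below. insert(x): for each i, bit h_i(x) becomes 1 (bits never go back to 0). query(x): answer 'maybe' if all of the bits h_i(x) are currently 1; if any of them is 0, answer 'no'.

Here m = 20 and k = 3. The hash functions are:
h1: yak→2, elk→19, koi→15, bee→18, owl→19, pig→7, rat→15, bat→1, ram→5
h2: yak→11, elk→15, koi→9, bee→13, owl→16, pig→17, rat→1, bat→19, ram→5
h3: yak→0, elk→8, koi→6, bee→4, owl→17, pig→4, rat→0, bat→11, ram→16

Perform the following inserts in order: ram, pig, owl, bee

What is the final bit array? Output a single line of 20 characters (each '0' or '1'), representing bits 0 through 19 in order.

Answer: 00001101000001001111

Derivation:
Start: bits=00000000000000000000
After insert 'ram': sets bits 5 16 -> bits=00000100000000001000
After insert 'pig': sets bits 4 7 17 -> bits=00001101000000001100
After insert 'owl': sets bits 16 17 19 -> bits=00001101000000001101
After insert 'bee': sets bits 4 13 18 -> bits=00001101000001001111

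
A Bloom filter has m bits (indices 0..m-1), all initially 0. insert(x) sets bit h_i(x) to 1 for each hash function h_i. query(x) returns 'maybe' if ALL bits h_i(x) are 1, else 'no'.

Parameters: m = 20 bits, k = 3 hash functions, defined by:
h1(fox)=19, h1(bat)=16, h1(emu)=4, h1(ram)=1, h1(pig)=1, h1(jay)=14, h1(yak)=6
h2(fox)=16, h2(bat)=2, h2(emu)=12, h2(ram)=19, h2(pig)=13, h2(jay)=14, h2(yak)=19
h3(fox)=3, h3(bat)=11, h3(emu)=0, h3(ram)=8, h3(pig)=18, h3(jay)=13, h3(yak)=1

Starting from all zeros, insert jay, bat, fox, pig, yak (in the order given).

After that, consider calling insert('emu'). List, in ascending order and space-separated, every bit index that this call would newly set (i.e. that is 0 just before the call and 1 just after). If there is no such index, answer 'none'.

Start: bits=00000000000000000000
After insert 'jay': sets bits 13 14 -> bits=00000000000001100000
After insert 'bat': sets bits 2 11 16 -> bits=00100000000101101000
After insert 'fox': sets bits 3 16 19 -> bits=00110000000101101001
After insert 'pig': sets bits 1 13 18 -> bits=01110000000101101011
After insert 'yak': sets bits 1 6 19 -> bits=01110010000101101011
insert 'emu' would touch bits 0 4 12; currently bit0=0, bit4=0, bit12=0
Bits that are 0 among those (would change 0->1): 0 4 12

Answer: 0 4 12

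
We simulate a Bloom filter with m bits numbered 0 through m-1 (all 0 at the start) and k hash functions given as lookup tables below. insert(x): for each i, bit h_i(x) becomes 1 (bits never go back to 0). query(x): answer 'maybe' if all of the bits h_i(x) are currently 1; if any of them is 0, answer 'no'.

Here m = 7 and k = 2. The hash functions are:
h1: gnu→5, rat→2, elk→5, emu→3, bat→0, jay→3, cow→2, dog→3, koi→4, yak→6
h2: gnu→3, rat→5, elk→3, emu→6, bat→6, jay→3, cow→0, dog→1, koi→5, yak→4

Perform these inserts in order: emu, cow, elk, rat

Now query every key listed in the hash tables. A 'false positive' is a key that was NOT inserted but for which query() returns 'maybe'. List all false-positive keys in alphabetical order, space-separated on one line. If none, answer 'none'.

Start: bits=0000000
After insert 'emu': sets bits 3 6 -> bits=0001001
After insert 'cow': sets bits 0 2 -> bits=1011001
After insert 'elk': sets bits 3 5 -> bits=1011011
After insert 'rat': sets bits 2 5 -> bits=1011011
Not inserted: bat dog gnu jay koi yak — query each against bits=1011011:
query bat: checks bit0=1, bit6=1 (all 1) -> maybe => FALSE POSITIVE
query dog: checks bit1=0, bit3=1 (has a 0) -> no => not a false positive
query gnu: checks bit3=1, bit5=1 (all 1) -> maybe => FALSE POSITIVE
query jay: checks bit3=1 (all 1) -> maybe => FALSE POSITIVE
query koi: checks bit4=0, bit5=1 (has a 0) -> no => not a false positive
query yak: checks bit4=0, bit6=1 (has a 0) -> no => not a false positive
False positives (alphabetical): bat gnu jay

Answer: bat gnu jay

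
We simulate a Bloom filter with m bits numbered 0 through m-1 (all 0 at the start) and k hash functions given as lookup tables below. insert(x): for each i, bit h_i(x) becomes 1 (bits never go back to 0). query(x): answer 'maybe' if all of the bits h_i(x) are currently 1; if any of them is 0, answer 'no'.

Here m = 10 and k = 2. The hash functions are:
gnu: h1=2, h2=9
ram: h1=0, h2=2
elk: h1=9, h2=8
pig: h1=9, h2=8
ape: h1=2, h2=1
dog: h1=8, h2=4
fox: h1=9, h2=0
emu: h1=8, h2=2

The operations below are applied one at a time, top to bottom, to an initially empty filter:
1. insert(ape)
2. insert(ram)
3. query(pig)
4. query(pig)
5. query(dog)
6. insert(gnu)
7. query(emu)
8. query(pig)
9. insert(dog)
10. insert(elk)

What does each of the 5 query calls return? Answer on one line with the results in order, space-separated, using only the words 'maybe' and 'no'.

Answer: no no no no no

Derivation:
Start: bits=0000000000
Op 1: insert ape -> sets bits 1 2 -> bits=0110000000
Op 2: insert ram -> sets bits 0 2 -> bits=1110000000
Op 3: query pig -> checks bit8=0, bit9=0 (has a 0) -> no
Op 4: query pig -> checks bit8=0, bit9=0 (has a 0) -> no
Op 5: query dog -> checks bit4=0, bit8=0 (has a 0) -> no
Op 6: insert gnu -> sets bits 2 9 -> bits=1110000001
Op 7: query emu -> checks bit2=1, bit8=0 (has a 0) -> no
Op 8: query pig -> checks bit8=0, bit9=1 (has a 0) -> no
Op 9: insert dog -> sets bits 4 8 -> bits=1110100011
Op 10: insert elk -> sets bits 8 9 -> bits=1110100011
Query results in order: no no no no no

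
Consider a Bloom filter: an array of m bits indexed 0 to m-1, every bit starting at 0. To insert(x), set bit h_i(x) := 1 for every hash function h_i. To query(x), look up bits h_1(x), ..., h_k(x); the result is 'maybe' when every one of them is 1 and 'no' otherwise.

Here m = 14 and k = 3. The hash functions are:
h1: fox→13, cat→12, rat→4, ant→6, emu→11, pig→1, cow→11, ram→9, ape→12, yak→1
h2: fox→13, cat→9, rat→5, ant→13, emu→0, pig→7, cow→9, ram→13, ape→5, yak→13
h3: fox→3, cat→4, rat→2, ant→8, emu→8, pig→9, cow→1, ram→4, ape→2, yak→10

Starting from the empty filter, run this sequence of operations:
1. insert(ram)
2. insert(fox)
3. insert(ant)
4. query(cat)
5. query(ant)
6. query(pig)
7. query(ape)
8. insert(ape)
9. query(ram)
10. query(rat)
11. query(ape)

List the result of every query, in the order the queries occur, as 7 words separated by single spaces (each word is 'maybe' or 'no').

Start: bits=00000000000000
Op 1: insert ram -> sets bits 4 9 13 -> bits=00001000010001
Op 2: insert fox -> sets bits 3 13 -> bits=00011000010001
Op 3: insert ant -> sets bits 6 8 13 -> bits=00011010110001
Op 4: query cat -> checks bit4=1, bit9=1, bit12=0 (has a 0) -> no
Op 5: query ant -> checks bit6=1, bit8=1, bit13=1 (all 1) -> maybe
Op 6: query pig -> checks bit1=0, bit7=0, bit9=1 (has a 0) -> no
Op 7: query ape -> checks bit2=0, bit5=0, bit12=0 (has a 0) -> no
Op 8: insert ape -> sets bits 2 5 12 -> bits=00111110110011
Op 9: query ram -> checks bit4=1, bit9=1, bit13=1 (all 1) -> maybe
Op 10: query rat -> checks bit2=1, bit4=1, bit5=1 (all 1) -> maybe
Op 11: query ape -> checks bit2=1, bit5=1, bit12=1 (all 1) -> maybe
Query results in order: no maybe no no maybe maybe maybe

Answer: no maybe no no maybe maybe maybe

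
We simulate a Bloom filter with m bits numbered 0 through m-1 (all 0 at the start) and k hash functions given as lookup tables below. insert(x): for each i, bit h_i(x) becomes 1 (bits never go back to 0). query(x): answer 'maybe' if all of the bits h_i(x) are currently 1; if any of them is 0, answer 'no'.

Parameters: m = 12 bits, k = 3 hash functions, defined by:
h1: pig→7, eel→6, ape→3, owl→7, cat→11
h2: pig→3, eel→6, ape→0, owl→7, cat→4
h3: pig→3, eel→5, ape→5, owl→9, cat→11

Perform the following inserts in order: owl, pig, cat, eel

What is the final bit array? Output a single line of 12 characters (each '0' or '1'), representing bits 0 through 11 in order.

Start: bits=000000000000
After insert 'owl': sets bits 7 9 -> bits=000000010100
After insert 'pig': sets bits 3 7 -> bits=000100010100
After insert 'cat': sets bits 4 11 -> bits=000110010101
After insert 'eel': sets bits 5 6 -> bits=000111110101

Answer: 000111110101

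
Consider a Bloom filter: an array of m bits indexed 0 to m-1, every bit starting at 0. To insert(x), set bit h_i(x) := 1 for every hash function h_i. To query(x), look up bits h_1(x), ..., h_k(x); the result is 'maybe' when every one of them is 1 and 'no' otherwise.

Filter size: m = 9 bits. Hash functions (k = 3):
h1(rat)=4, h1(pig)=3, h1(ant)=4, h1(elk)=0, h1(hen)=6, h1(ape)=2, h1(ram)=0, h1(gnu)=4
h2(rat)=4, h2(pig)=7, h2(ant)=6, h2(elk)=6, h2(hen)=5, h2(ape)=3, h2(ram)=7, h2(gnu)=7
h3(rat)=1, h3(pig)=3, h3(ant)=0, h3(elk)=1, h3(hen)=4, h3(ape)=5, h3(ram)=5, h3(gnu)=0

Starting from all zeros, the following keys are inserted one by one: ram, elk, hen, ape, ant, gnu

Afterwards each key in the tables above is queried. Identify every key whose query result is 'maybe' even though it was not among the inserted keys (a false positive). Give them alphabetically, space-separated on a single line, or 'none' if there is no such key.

Answer: pig rat

Derivation:
Start: bits=000000000
After insert 'ram': sets bits 0 5 7 -> bits=100001010
After insert 'elk': sets bits 0 1 6 -> bits=110001110
After insert 'hen': sets bits 4 5 6 -> bits=110011110
After insert 'ape': sets bits 2 3 5 -> bits=111111110
After insert 'ant': sets bits 0 4 6 -> bits=111111110
After insert 'gnu': sets bits 0 4 7 -> bits=111111110
Not inserted: pig rat — query each against bits=111111110:
query pig: checks bit3=1, bit7=1 (all 1) -> maybe => FALSE POSITIVE
query rat: checks bit1=1, bit4=1 (all 1) -> maybe => FALSE POSITIVE
False positives (alphabetical): pig rat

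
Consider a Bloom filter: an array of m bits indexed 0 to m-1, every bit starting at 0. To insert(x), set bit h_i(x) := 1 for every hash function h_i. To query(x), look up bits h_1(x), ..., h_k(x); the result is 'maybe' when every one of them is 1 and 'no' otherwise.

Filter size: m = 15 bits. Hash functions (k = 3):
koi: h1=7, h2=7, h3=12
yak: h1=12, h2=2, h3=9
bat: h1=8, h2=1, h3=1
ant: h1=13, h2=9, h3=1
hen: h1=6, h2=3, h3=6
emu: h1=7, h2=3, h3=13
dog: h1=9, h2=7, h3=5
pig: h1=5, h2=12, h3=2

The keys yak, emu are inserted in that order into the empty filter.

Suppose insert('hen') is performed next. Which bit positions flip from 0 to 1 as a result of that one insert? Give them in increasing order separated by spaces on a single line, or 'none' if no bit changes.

Answer: 6

Derivation:
Start: bits=000000000000000
After insert 'yak': sets bits 2 9 12 -> bits=001000000100100
After insert 'emu': sets bits 3 7 13 -> bits=001100010100110
insert 'hen' would touch bits 3 6; currently bit3=1, bit6=0
Bits that are 0 among those (would change 0->1): 6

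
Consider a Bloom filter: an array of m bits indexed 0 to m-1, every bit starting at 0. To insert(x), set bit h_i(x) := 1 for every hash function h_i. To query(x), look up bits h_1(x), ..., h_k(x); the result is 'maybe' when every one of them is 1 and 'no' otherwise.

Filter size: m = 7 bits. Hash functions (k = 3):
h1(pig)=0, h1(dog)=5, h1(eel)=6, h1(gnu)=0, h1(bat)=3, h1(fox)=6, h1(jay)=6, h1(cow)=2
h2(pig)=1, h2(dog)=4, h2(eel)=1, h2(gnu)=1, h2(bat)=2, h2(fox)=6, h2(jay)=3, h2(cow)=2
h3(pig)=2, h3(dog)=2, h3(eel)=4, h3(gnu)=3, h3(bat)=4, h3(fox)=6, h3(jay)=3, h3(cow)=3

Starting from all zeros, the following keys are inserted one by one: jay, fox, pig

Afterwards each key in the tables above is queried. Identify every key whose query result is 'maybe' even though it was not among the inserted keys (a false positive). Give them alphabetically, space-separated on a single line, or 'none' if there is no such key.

Answer: cow gnu

Derivation:
Start: bits=0000000
After insert 'jay': sets bits 3 6 -> bits=0001001
After insert 'fox': sets bits 6 -> bits=0001001
After insert 'pig': sets bits 0 1 2 -> bits=1111001
Not inserted: bat cow dog eel gnu — query each against bits=1111001:
query bat: checks bit2=1, bit3=1, bit4=0 (has a 0) -> no => not a false positive
query cow: checks bit2=1, bit3=1 (all 1) -> maybe => FALSE POSITIVE
query dog: checks bit2=1, bit4=0, bit5=0 (has a 0) -> no => not a false positive
query eel: checks bit1=1, bit4=0, bit6=1 (has a 0) -> no => not a false positive
query gnu: checks bit0=1, bit1=1, bit3=1 (all 1) -> maybe => FALSE POSITIVE
False positives (alphabetical): cow gnu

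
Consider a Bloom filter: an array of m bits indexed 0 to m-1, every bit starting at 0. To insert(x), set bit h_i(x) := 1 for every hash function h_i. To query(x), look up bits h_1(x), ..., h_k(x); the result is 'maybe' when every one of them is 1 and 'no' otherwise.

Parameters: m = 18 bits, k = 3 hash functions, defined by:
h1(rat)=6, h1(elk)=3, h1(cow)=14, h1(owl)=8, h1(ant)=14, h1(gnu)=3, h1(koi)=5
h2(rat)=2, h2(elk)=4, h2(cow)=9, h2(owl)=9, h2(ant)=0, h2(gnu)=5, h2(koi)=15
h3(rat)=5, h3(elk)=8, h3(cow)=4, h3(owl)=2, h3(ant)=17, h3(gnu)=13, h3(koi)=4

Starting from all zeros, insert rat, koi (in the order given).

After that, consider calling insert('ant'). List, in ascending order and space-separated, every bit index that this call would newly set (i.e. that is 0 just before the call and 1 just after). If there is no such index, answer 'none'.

Answer: 0 14 17

Derivation:
Start: bits=000000000000000000
After insert 'rat': sets bits 2 5 6 -> bits=001001100000000000
After insert 'koi': sets bits 4 5 15 -> bits=001011100000000100
insert 'ant' would touch bits 0 14 17; currently bit0=0, bit14=0, bit17=0
Bits that are 0 among those (would change 0->1): 0 14 17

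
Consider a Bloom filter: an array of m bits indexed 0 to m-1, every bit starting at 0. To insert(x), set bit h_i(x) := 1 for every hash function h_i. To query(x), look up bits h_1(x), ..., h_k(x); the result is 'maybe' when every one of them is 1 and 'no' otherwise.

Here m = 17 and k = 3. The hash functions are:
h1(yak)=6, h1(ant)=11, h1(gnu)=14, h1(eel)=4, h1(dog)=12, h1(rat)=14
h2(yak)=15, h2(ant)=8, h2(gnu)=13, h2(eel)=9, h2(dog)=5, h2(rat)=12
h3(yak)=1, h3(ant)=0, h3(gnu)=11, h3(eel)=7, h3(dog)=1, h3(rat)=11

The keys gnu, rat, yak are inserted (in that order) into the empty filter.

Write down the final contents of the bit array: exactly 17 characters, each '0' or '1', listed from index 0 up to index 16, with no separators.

Start: bits=00000000000000000
After insert 'gnu': sets bits 11 13 14 -> bits=00000000000101100
After insert 'rat': sets bits 11 12 14 -> bits=00000000000111100
After insert 'yak': sets bits 1 6 15 -> bits=01000010000111110

Answer: 01000010000111110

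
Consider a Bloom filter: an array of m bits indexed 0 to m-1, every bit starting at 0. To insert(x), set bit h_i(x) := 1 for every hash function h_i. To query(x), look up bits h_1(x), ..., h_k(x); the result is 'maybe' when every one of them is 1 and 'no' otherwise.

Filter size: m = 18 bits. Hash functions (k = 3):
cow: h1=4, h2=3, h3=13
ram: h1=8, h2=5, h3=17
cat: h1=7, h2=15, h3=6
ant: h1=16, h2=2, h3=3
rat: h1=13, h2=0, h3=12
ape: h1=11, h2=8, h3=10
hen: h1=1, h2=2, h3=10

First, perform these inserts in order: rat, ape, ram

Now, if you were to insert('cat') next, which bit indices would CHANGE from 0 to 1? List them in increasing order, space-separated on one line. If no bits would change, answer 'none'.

Start: bits=000000000000000000
After insert 'rat': sets bits 0 12 13 -> bits=100000000000110000
After insert 'ape': sets bits 8 10 11 -> bits=100000001011110000
After insert 'ram': sets bits 5 8 17 -> bits=100001001011110001
insert 'cat' would touch bits 6 7 15; currently bit6=0, bit7=0, bit15=0
Bits that are 0 among those (would change 0->1): 6 7 15

Answer: 6 7 15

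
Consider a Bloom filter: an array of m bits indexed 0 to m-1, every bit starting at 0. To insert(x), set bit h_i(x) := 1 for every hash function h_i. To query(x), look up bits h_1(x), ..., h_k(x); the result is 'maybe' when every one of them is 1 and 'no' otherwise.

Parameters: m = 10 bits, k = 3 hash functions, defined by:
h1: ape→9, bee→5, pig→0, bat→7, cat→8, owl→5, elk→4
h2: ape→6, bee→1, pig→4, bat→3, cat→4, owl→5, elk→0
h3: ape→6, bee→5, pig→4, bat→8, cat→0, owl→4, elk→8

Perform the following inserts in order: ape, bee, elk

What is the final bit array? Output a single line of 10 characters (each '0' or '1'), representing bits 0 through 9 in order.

Answer: 1100111011

Derivation:
Start: bits=0000000000
After insert 'ape': sets bits 6 9 -> bits=0000001001
After insert 'bee': sets bits 1 5 -> bits=0100011001
After insert 'elk': sets bits 0 4 8 -> bits=1100111011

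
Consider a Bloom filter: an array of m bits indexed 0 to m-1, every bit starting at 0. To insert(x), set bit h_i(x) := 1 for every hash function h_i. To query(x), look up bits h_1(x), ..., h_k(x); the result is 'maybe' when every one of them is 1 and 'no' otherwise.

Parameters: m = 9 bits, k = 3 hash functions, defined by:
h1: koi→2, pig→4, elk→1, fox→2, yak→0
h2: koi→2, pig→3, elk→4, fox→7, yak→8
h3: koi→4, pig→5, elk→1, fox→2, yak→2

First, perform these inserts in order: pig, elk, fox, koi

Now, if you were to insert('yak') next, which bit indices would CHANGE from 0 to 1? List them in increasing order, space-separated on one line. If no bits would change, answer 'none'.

Answer: 0 8

Derivation:
Start: bits=000000000
After insert 'pig': sets bits 3 4 5 -> bits=000111000
After insert 'elk': sets bits 1 4 -> bits=010111000
After insert 'fox': sets bits 2 7 -> bits=011111010
After insert 'koi': sets bits 2 4 -> bits=011111010
insert 'yak' would touch bits 0 2 8; currently bit0=0, bit2=1, bit8=0
Bits that are 0 among those (would change 0->1): 0 8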